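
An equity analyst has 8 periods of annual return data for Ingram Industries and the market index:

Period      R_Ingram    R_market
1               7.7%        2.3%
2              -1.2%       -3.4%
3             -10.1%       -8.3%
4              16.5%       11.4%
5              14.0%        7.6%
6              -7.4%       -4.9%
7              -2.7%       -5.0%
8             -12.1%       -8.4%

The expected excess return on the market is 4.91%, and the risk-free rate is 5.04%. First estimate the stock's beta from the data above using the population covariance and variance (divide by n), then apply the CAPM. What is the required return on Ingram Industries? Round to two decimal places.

Mean R_i = (7.7 − 1.2 − 10.1 + 16.5 + 14.0 − 7.4 − 2.7 − 12.1) / 8 = 0.5875%
Mean R_m = (2.3 − 3.4 − 8.3 + 11.4 + 7.6 − 4.9 − 5.0 − 8.4) / 8 = -1.0875%
Σ(R_i − R̄_i)(R_m − R̄_m) = 556.6313  ⇒  Cov = 556.6313 / 8 = 69.5789
Σ(R_m − R̄_m)² = 383.5688  ⇒  Var(R_m) = 383.5688 / 8 = 47.9461
β = Cov / Var(R_m) = 69.5789 / 47.9461 = 1.4512
E(R) = R_f + β × MRP = 5.04% + 1.4512 × 4.91% = 12.17%

12.17%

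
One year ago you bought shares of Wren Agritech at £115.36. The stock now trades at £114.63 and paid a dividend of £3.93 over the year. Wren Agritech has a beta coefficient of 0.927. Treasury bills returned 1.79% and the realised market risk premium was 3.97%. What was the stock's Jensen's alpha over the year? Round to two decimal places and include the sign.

Realised HPR = (P1 + D1 − P0) / P0 = (114.63 + 3.93 − 115.36) / 115.36 = 3.20 / 115.36 = 2.7739%
CAPM required = R_f + β·MRP = 1.79% + 0.927 × 3.97% = 5.47019%
α = realised − required = 2.7739% − 5.47019% = -2.70%

-2.70%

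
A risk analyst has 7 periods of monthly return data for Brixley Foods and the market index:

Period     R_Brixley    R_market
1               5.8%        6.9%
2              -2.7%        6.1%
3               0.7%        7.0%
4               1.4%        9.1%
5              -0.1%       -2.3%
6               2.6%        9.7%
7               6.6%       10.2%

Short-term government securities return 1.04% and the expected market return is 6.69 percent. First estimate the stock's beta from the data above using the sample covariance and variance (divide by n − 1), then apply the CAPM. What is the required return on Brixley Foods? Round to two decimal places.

Mean R_i = (5.8 − 2.7 + 0.7 + 1.4 − 0.1 + 2.6 + 6.6) / 7 = 2.0429%
Mean R_m = (6.9 + 6.1 + 7.0 + 9.1 − 2.3 + 9.7 + 10.2) / 7 = 6.6714%
Σ(R_i − R̄_i)(R_m − R̄_m) = 38.5586  ⇒  Cov = 38.5586 / 6 = 6.4264
Σ(R_m − R̄_m)² = 108.4943  ⇒  Var(R_m) = 108.4943 / 6 = 18.0824
β = Cov / Var(R_m) = 6.4264 / 18.0824 = 0.3554
MRP = 6.69% − 1.04% = 5.65%
E(R) = R_f + β × MRP = 1.04% + 0.3554 × 5.65% = 3.05%

3.05%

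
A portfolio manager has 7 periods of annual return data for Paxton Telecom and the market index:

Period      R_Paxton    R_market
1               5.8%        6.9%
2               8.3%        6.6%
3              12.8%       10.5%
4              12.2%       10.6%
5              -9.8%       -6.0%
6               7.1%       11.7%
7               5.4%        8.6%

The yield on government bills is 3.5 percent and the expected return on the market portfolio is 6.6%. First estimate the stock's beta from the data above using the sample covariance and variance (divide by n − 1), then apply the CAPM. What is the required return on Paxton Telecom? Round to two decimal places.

7.11%

Mean R_i = (5.8 + 8.3 + 12.8 + 12.2 − 9.8 + 7.1 + 5.4) / 7 = 5.9714%
Mean R_m = (6.9 + 6.6 + 10.5 + 10.6 − 6.0 + 11.7 + 8.6) / 7 = 6.9857%
Σ(R_i − R̄_i)(R_m − R̄_m) = 254.8271  ⇒  Cov = 254.8271 / 6 = 42.4712
Σ(R_m − R̄_m)² = 219.0286  ⇒  Var(R_m) = 219.0286 / 6 = 36.5048
β = Cov / Var(R_m) = 42.4712 / 36.5048 = 1.1634
MRP = 6.6% − 3.5% = 3.10%
E(R) = R_f + β × MRP = 3.5% + 1.1634 × 3.1% = 7.11%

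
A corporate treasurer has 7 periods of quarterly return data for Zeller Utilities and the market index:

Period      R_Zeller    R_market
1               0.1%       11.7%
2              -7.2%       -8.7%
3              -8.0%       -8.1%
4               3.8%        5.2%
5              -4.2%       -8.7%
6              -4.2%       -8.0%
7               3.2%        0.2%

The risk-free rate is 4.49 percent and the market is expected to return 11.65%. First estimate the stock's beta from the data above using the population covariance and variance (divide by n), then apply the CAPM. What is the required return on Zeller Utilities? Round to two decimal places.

Mean R_i = (0.1 − 7.2 − 8.0 + 3.8 − 4.2 − 4.2 + 3.2) / 7 = -2.3571%
Mean R_m = (11.7 − 8.7 − 8.1 + 5.2 − 8.7 − 8.0 + 0.2) / 7 = -2.3429%
Σ(R_i − R̄_i)(R_m − R̄_m) = 180.4929  ⇒  Cov = 180.4929 / 7 = 25.7847
Σ(R_m − R̄_m)² = 406.5371  ⇒  Var(R_m) = 406.5371 / 7 = 58.0767
β = Cov / Var(R_m) = 25.7847 / 58.0767 = 0.4440
MRP = 11.65% − 4.49% = 7.16%
E(R) = R_f + β × MRP = 4.49% + 0.4440 × 7.16% = 7.67%

7.67%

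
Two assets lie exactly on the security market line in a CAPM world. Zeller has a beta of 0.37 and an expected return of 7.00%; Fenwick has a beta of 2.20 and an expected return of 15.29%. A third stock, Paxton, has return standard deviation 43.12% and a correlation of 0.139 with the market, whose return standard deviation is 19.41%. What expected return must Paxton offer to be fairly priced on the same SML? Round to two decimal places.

MRP = (15.29% − 7.00%) / (2.20 − 0.37) = 4.5301%
R_f = 7.00% − 0.37 × 4.5301% = 5.3239%
β_Paxton = ρ·σ_i/σ_m = 0.139 × 43.12 / 19.41 = 0.3088
E(R_Paxton) = R_f + β × MRP = 5.3239% + 0.3088 × 4.5301% = 6.72%

6.72%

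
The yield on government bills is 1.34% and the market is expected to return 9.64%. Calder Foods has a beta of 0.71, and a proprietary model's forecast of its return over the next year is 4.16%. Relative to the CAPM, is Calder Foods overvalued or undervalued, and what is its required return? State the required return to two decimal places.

MRP = 9.64% − 1.34% = 8.30%
Required return = R_f + β·MRP = 1.34% + 0.71 × 8.30% = 7.23%
Forecast 4.16% < required 7.23% → the stock plots below the SML → overvalued.

Overvalued; required return 7.23%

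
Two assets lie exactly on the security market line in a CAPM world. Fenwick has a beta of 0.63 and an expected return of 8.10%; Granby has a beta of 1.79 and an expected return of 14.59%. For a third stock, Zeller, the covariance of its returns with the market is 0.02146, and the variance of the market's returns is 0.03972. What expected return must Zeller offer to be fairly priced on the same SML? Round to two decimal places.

MRP = (14.59% − 8.10%) / (1.79 − 0.63) = 5.5948%
R_f = 8.10% − 0.63 × 5.5948% = 4.5753%
β_Zeller = Cov / Var(R_m) = 0.02146 / 0.03972 = 0.5403
E(R_Zeller) = R_f + β × MRP = 4.5753% + 0.5403 × 5.5948% = 7.60%

7.60%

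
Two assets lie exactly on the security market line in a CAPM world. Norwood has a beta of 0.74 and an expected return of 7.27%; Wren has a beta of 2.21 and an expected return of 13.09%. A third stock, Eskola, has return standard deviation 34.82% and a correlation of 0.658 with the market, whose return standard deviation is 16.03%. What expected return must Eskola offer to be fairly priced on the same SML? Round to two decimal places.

10.00%

MRP = (13.09% − 7.27%) / (2.21 − 0.74) = 3.9592%
R_f = 7.27% − 0.74 × 3.9592% = 4.3402%
β_Eskola = ρ·σ_i/σ_m = 0.658 × 34.82 / 16.03 = 1.4293
E(R_Eskola) = R_f + β × MRP = 4.3402% + 1.4293 × 3.9592% = 10.00%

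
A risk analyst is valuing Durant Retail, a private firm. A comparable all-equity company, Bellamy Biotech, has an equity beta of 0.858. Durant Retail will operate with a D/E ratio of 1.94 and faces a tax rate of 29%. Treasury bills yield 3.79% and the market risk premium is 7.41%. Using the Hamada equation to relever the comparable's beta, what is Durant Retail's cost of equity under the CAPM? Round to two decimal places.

β_L = β_U × [1 + (1 − t)(D/E)] = 0.858 × [1 + (1 − 0.29) × 1.94]
    = 0.858 × [1 + 0.71 × 1.94] = 0.858 × 2.3774 = 2.0398
E(R) = R_f + β_L × MRP = 3.79% + 2.0398 × 7.41% = 18.90%

18.90%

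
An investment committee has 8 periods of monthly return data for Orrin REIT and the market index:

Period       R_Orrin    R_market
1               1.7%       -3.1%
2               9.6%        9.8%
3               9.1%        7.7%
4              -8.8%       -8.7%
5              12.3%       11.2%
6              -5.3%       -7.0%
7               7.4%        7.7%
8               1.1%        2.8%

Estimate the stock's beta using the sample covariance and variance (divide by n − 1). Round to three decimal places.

Mean R_i = (1.7 + 9.6 + 9.1 − 8.8 + 12.3 − 5.3 + 7.4 + 1.1) / 8 = 3.3875%
Mean R_m = (-3.1 + 9.8 + 7.7 − 8.7 + 11.2 − 7.0 + 7.7 + 2.8) / 8 = 2.5500%
Σ(R_i − R̄_i)(R_m − R̄_m) = 401.2550  ⇒  Cov = 401.2550 / 7 = 57.3221
Σ(R_m − R̄_m)² = 430.1800  ⇒  Var(R_m) = 430.1800 / 7 = 61.4543
β = Cov / Var(R_m) = 57.3221 / 61.4543 = 0.9328

0.933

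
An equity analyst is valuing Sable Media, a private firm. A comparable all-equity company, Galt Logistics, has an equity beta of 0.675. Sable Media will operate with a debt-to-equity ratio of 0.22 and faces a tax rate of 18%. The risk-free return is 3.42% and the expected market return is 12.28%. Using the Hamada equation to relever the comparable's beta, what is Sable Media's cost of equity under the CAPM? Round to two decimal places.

β_L = β_U × [1 + (1 − t)(D/E)] = 0.675 × [1 + (1 − 0.18) × 0.22]
    = 0.675 × [1 + 0.82 × 0.22] = 0.675 × 1.1804 = 0.7968
MRP = 12.28% − 3.42% = 8.86%
E(R) = R_f + β_L × MRP = 3.42% + 0.7968 × 8.86% = 10.48%

10.48%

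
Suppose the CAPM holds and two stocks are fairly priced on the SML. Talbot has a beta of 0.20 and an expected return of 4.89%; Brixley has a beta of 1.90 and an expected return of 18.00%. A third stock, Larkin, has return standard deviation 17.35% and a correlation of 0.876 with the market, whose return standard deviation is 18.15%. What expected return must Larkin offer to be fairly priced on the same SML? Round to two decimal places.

MRP = (18.00% − 4.89%) / (1.90 − 0.20) = 7.7118%
R_f = 4.89% − 0.20 × 7.7118% = 3.3476%
β_Larkin = ρ·σ_i/σ_m = 0.876 × 17.35 / 18.15 = 0.8374
E(R_Larkin) = R_f + β × MRP = 3.3476% + 0.8374 × 7.7118% = 9.81%

9.81%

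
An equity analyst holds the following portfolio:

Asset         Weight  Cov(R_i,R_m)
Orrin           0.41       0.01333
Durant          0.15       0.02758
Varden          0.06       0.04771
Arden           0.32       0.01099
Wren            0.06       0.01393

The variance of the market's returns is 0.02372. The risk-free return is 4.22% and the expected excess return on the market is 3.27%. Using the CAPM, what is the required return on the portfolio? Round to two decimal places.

6.54%

β_Orrin = 0.01333 / 0.02372 = 0.5620
β_Durant = 0.02758 / 0.02372 = 1.1627
β_Varden = 0.04771 / 0.02372 = 2.0114
β_Arden = 0.01099 / 0.02372 = 0.4633
β_Wren = 0.01393 / 0.02372 = 0.5873
β_P = Σ w_i β_i = 0.41×0.5620 + 0.15×1.1627 + 0.06×2.0114 + 0.32×0.4633 + 0.06×0.5873 = 0.7090
E(R_P) = R_f + β_P × MRP = 4.22% + 0.7090 × 3.27% = 6.54%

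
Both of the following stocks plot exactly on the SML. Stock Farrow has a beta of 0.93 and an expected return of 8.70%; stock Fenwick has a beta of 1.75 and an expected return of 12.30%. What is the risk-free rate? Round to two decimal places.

4.62%

Both satisfy E(R) = R_f + β·MRP, so the slope of the SML is
MRP = (12.30% − 8.70%) / (1.75 − 0.93) = 3.60% / 0.82 = 4.3902%
R_f = E(R_Farrow) − β_Farrow·MRP = 8.70% − 0.93 × 4.3902% = 4.6171%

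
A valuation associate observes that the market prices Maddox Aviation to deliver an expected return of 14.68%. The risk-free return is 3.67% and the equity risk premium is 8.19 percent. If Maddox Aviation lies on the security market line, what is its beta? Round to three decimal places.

1.344

β = (E(R) − R_f) / MRP = (14.68% − 3.67%) / 8.19% = 11.01% / 8.19% = 1.344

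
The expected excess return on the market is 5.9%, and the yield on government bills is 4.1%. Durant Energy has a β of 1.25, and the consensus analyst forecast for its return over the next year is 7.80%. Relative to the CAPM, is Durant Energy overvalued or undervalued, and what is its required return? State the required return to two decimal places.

Required return = R_f + β·MRP = 4.1% + 1.25 × 5.9% = 11.48%
Forecast 7.80% < required 11.48% → the stock plots below the SML → overvalued.

Overvalued; required return 11.48%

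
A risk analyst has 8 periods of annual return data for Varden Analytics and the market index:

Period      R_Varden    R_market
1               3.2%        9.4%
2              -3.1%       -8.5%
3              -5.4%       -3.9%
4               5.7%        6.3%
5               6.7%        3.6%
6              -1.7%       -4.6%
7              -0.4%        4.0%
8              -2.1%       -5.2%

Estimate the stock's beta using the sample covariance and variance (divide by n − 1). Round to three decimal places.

0.527

Mean R_i = (3.2 − 3.1 − 5.4 + 5.7 + 6.7 − 1.7 − 0.4 − 2.1) / 8 = 0.3625%
Mean R_m = (9.4 − 8.5 − 3.9 + 6.3 + 3.6 − 4.6 + 4.0 − 5.2) / 8 = 0.1375%
Σ(R_i − R̄_i)(R_m − R̄_m) = 154.2613  ⇒  Cov = 154.2613 / 7 = 22.0373
Σ(R_m − R̄_m)² = 292.5188  ⇒  Var(R_m) = 292.5188 / 7 = 41.7884
β = Cov / Var(R_m) = 22.0373 / 41.7884 = 0.5274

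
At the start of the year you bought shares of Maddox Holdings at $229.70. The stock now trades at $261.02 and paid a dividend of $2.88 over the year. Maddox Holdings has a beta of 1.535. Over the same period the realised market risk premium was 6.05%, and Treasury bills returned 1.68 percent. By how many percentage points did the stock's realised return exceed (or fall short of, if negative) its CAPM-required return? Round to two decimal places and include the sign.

+3.92%

Realised HPR = (P1 + D1 − P0) / P0 = (261.02 + 2.88 − 229.70) / 229.70 = 34.20 / 229.70 = 14.8890%
CAPM required = R_f + β·MRP = 1.68% + 1.535 × 6.05% = 10.96675%
α = realised − required = 14.8890% − 10.96675% = +3.92%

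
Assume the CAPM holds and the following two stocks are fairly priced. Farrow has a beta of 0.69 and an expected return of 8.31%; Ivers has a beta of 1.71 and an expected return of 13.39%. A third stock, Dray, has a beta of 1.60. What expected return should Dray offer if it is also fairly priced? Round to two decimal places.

12.84%

MRP (SML slope) = (13.39% − 8.31%) / (1.71 − 0.69) = 5.08% / 1.02 = 4.9804%
R_f (intercept) = 8.31% − 0.69 × 4.9804% = 4.8735%
E(R_Dray) = R_f + β × MRP = 4.8735% + 1.60 × 4.9804% = 12.84%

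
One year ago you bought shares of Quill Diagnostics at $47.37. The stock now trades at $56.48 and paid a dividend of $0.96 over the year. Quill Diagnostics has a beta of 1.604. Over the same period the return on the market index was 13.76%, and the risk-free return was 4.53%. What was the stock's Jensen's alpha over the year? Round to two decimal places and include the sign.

Realised HPR = (P1 + D1 − P0) / P0 = (56.48 + 0.96 − 47.37) / 47.37 = 10.07 / 47.37 = 21.2582%
MRP = 13.76% − 4.53% = 9.23%
CAPM required = R_f + β·MRP = 4.53% + 1.604 × 9.23% = 19.33492%
α = realised − required = 21.2582% − 19.33492% = +1.92%

+1.92%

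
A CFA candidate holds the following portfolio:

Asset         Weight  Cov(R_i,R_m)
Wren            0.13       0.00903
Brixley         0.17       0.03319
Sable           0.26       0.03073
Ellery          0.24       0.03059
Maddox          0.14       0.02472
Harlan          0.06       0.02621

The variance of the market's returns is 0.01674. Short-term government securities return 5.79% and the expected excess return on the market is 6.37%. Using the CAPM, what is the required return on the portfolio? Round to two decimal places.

16.13%

β_Wren = 0.00903 / 0.01674 = 0.5394
β_Brixley = 0.03319 / 0.01674 = 1.9827
β_Sable = 0.03073 / 0.01674 = 1.8357
β_Ellery = 0.03059 / 0.01674 = 1.8274
β_Maddox = 0.02472 / 0.01674 = 1.4767
β_Harlan = 0.02621 / 0.01674 = 1.5657
β_P = Σ w_i β_i = 0.13×0.5394 + 0.17×1.9827 + 0.26×1.8357 + 0.24×1.8274 + 0.14×1.4767 + 0.06×1.5657 = 1.6237
E(R_P) = R_f + β_P × MRP = 5.79% + 1.6237 × 6.37% = 16.13%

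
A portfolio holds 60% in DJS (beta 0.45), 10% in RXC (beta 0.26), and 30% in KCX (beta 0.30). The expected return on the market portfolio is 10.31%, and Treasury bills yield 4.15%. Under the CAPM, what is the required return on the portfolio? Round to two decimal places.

6.53%

β_P = Σ w_i β_i = 0.60×0.45 + 0.10×0.26 + 0.30×0.30 = 0.3860
MRP = 10.31% − 4.15% = 6.16%
E(R_P) = R_f + β_P × MRP = 4.15% + 0.3860 × 6.16% = 6.53%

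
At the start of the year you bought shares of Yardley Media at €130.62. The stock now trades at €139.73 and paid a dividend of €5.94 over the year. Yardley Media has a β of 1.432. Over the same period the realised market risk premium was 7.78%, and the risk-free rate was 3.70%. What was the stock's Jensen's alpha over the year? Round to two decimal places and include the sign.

-3.32%

Realised HPR = (P1 + D1 − P0) / P0 = (139.73 + 5.94 − 130.62) / 130.62 = 15.05 / 130.62 = 11.5220%
CAPM required = R_f + β·MRP = 3.70% + 1.432 × 7.78% = 14.84096%
α = realised − required = 11.5220% − 14.84096% = -3.32%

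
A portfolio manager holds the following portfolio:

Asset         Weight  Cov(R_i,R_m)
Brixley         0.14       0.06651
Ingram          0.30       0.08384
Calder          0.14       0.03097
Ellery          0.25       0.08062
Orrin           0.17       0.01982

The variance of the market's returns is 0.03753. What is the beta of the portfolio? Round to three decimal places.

1.661

β_Brixley = 0.06651 / 0.03753 = 1.7722
β_Ingram = 0.08384 / 0.03753 = 2.2339
β_Calder = 0.03097 / 0.03753 = 0.8252
β_Ellery = 0.08062 / 0.03753 = 2.1481
β_Orrin = 0.01982 / 0.03753 = 0.5281
β_P = Σ w_i β_i = 0.14×1.7722 + 0.30×2.2339 + 0.14×0.8252 + 0.25×2.1481 + 0.17×0.5281 = 1.6606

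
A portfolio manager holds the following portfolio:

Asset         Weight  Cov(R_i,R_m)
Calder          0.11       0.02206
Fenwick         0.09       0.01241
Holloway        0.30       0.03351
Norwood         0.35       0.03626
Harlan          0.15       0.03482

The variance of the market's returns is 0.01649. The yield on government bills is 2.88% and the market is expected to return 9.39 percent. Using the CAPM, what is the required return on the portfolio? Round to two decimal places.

15.32%

β_Calder = 0.02206 / 0.01649 = 1.3378
β_Fenwick = 0.01241 / 0.01649 = 0.7526
β_Holloway = 0.03351 / 0.01649 = 2.0321
β_Norwood = 0.03626 / 0.01649 = 2.1989
β_Harlan = 0.03482 / 0.01649 = 2.1116
β_P = Σ w_i β_i = 0.11×1.3378 + 0.09×0.7526 + 0.30×2.0321 + 0.35×2.1989 + 0.15×2.1116 = 1.9109
MRP = 9.39% − 2.88% = 6.51%
E(R_P) = R_f + β_P × MRP = 2.88% + 1.9109 × 6.51% = 15.32%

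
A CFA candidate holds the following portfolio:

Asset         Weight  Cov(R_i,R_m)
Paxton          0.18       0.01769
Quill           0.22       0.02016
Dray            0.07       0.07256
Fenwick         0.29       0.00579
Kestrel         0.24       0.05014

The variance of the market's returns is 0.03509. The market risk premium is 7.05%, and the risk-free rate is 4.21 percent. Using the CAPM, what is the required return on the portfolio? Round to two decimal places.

β_Paxton = 0.01769 / 0.03509 = 0.5041
β_Quill = 0.02016 / 0.03509 = 0.5745
β_Dray = 0.07256 / 0.03509 = 2.0678
β_Fenwick = 0.00579 / 0.03509 = 0.1650
β_Kestrel = 0.05014 / 0.03509 = 1.4289
β_P = Σ w_i β_i = 0.18×0.5041 + 0.22×0.5745 + 0.07×2.0678 + 0.29×0.1650 + 0.24×1.4289 = 0.7527
E(R_P) = R_f + β_P × MRP = 4.21% + 0.7527 × 7.05% = 9.52%

9.52%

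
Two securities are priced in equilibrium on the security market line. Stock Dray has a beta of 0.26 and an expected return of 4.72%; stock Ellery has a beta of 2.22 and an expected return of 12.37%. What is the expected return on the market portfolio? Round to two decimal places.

7.61%

Both satisfy E(R) = R_f + β·MRP, so the slope of the SML is
MRP = (12.37% − 4.72%) / (2.22 − 0.26) = 7.65% / 1.96 = 3.9031%
R_f = E(R_Dray) − β_Dray·MRP = 4.72% − 0.26 × 3.9031% = 3.7052%
E(R_m) = R_f + MRP = 3.7052% + 3.9031% = 7.61%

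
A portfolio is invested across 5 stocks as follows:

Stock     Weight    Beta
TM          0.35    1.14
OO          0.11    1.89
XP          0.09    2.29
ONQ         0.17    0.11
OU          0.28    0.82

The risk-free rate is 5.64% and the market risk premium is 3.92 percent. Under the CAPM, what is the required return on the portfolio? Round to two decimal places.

β_P = Σ w_i β_i = 0.35×1.14 + 0.11×1.89 + 0.09×2.29 + 0.17×0.11 + 0.28×0.82 = 1.0613
E(R_P) = R_f + β_P × MRP = 5.64% + 1.0613 × 3.92% = 9.80%

9.80%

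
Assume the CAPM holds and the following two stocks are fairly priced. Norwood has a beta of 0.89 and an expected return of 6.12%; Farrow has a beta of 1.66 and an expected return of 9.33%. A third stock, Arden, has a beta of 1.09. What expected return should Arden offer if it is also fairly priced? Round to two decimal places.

MRP (SML slope) = (9.33% − 6.12%) / (1.66 − 0.89) = 3.21% / 0.77 = 4.1688%
R_f (intercept) = 6.12% − 0.89 × 4.1688% = 2.4098%
E(R_Arden) = R_f + β × MRP = 2.4098% + 1.09 × 4.1688% = 6.95%

6.95%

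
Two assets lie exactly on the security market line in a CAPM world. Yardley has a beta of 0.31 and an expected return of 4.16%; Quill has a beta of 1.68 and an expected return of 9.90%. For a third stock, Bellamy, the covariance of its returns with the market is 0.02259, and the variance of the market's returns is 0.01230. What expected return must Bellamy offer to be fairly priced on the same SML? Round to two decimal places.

10.56%

MRP = (9.90% − 4.16%) / (1.68 − 0.31) = 4.1898%
R_f = 4.16% − 0.31 × 4.1898% = 2.8612%
β_Bellamy = Cov / Var(R_m) = 0.02259 / 0.01230 = 1.8366
E(R_Bellamy) = R_f + β × MRP = 2.8612% + 1.8366 × 4.1898% = 10.56%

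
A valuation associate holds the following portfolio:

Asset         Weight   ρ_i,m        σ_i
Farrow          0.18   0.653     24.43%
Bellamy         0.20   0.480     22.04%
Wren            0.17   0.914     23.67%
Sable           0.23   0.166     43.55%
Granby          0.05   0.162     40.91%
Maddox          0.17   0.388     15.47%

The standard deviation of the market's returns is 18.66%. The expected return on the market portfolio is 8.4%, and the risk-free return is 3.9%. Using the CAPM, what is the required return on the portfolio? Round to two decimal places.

β_Farrow = 0.653 × 24.43% / 18.66% = 0.8549
β_Bellamy = 0.480 × 22.04% / 18.66% = 0.5669
β_Wren = 0.914 × 23.67% / 18.66% = 1.1594
β_Sable = 0.166 × 43.55% / 18.66% = 0.3874
β_Granby = 0.162 × 40.91% / 18.66% = 0.3552
β_Maddox = 0.388 × 15.47% / 18.66% = 0.3217
β_P = Σ w_i β_i = 0.18×0.8549 + 0.20×0.5669 + 0.17×1.1594 + 0.23×0.3874 + 0.05×0.3552 + 0.17×0.3217 = 0.6259
MRP = 8.4% − 3.9% = 4.50%
E(R_P) = R_f + β_P × MRP = 3.9% + 0.6259 × 4.5% = 6.72%

6.72%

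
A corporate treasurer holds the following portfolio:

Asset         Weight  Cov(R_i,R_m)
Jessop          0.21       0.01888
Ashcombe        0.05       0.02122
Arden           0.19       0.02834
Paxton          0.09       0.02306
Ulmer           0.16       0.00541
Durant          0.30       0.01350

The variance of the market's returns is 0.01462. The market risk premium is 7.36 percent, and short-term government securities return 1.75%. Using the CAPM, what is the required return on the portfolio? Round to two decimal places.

β_Jessop = 0.01888 / 0.01462 = 1.2914
β_Ashcombe = 0.02122 / 0.01462 = 1.4514
β_Arden = 0.02834 / 0.01462 = 1.9384
β_Paxton = 0.02306 / 0.01462 = 1.5773
β_Ulmer = 0.00541 / 0.01462 = 0.3700
β_Durant = 0.01350 / 0.01462 = 0.9234
β_P = Σ w_i β_i = 0.21×1.2914 + 0.05×1.4514 + 0.19×1.9384 + 0.09×1.5773 + 0.16×0.3700 + 0.30×0.9234 = 1.1902
E(R_P) = R_f + β_P × MRP = 1.75% + 1.1902 × 7.36% = 10.51%

10.51%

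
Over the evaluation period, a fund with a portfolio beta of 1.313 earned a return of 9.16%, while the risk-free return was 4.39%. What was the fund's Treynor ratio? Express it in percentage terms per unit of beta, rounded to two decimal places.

Treynor = (R_P − R_f) / β_P = (9.16% − 4.39%) / 1.3130 = 4.77% / 1.3130 = 3.63%

3.63%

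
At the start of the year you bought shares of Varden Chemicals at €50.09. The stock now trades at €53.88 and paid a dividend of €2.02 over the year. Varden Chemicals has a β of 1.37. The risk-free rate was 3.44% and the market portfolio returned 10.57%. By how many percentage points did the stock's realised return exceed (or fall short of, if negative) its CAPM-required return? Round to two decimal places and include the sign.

Realised HPR = (P1 + D1 − P0) / P0 = (53.88 + 2.02 − 50.09) / 50.09 = 5.81 / 50.09 = 11.5991%
MRP = 10.57% − 3.44% = 7.13%
CAPM required = R_f + β·MRP = 3.44% + 1.37 × 7.13% = 13.2081%
α = realised − required = 11.5991% − 13.2081% = -1.61%

-1.61%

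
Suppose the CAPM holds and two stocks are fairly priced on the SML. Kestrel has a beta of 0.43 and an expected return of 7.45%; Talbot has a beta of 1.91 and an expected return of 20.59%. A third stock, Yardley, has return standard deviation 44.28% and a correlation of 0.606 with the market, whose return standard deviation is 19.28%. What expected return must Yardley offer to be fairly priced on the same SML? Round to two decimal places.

MRP = (20.59% − 7.45%) / (1.91 − 0.43) = 8.8784%
R_f = 7.45% − 0.43 × 8.8784% = 3.6323%
β_Yardley = ρ·σ_i/σ_m = 0.606 × 44.28 / 19.28 = 1.3918
E(R_Yardley) = R_f + β × MRP = 3.6323% + 1.3918 × 8.8784% = 15.99%

15.99%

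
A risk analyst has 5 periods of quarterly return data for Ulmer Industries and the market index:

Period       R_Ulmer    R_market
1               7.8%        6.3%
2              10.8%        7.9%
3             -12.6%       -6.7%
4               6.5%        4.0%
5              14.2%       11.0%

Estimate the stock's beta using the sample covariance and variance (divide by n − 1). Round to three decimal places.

1.537

Mean R_i = (7.8 + 10.8 − 12.6 + 6.5 + 14.2) / 5 = 5.3400%
Mean R_m = (6.3 + 7.9 − 6.7 + 4.0 + 11.0) / 5 = 4.5000%
Σ(R_i − R̄_i)(R_m − R̄_m) = 280.9300  ⇒  Cov = 280.9300 / 4 = 70.2325
Σ(R_m − R̄_m)² = 182.7400  ⇒  Var(R_m) = 182.7400 / 4 = 45.6850
β = Cov / Var(R_m) = 70.2325 / 45.6850 = 1.5373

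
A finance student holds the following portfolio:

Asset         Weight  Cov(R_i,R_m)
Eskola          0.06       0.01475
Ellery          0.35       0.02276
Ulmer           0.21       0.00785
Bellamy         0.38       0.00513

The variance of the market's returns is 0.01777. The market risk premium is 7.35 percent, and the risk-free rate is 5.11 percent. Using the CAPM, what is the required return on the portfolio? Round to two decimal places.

β_Eskola = 0.01475 / 0.01777 = 0.8301
β_Ellery = 0.02276 / 0.01777 = 1.2808
β_Ulmer = 0.00785 / 0.01777 = 0.4418
β_Bellamy = 0.00513 / 0.01777 = 0.2887
β_P = Σ w_i β_i = 0.06×0.8301 + 0.35×1.2808 + 0.21×0.4418 + 0.38×0.2887 = 0.7006
E(R_P) = R_f + β_P × MRP = 5.11% + 0.7006 × 7.35% = 10.26%

10.26%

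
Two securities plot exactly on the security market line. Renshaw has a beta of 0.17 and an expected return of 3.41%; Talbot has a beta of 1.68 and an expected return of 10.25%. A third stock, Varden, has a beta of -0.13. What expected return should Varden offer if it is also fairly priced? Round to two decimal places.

2.05%

MRP (SML slope) = (10.25% − 3.41%) / (1.68 − 0.17) = 6.84% / 1.51 = 4.5298%
R_f (intercept) = 3.41% − 0.17 × 4.5298% = 2.6399%
E(R_Varden) = R_f + β × MRP = 2.6399% + -0.13 × 4.5298% = 2.05%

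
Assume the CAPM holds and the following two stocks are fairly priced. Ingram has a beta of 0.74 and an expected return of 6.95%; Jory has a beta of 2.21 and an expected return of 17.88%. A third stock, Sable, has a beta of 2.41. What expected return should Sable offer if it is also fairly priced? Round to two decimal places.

19.37%

MRP (SML slope) = (17.88% − 6.95%) / (2.21 − 0.74) = 10.93% / 1.47 = 7.4354%
R_f (intercept) = 6.95% − 0.74 × 7.4354% = 1.4478%
E(R_Sable) = R_f + β × MRP = 1.4478% + 2.41 × 7.4354% = 19.37%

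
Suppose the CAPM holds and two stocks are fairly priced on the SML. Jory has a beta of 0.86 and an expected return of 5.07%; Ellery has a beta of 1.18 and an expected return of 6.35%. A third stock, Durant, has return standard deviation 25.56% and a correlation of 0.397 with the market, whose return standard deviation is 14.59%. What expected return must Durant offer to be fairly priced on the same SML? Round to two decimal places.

MRP = (6.35% − 5.07%) / (1.18 − 0.86) = 4.0000%
R_f = 5.07% − 0.86 × 4.0000% = 1.6300%
β_Durant = ρ·σ_i/σ_m = 0.397 × 25.56 / 14.59 = 0.6955
E(R_Durant) = R_f + β × MRP = 1.6300% + 0.6955 × 4.0000% = 4.41%

4.41%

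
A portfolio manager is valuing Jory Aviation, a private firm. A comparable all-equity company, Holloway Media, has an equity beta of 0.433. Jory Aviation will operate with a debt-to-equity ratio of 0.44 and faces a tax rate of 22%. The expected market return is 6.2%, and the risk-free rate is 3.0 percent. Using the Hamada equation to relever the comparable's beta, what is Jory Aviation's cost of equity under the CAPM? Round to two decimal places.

β_L = β_U × [1 + (1 − t)(D/E)] = 0.433 × [1 + (1 − 0.22) × 0.44]
    = 0.433 × [1 + 0.78 × 0.44] = 0.433 × 1.3432 = 0.5816
MRP = 6.2% − 3.0% = 3.20%
E(R) = R_f + β_L × MRP = 3.0% + 0.5816 × 3.2% = 4.86%

4.86%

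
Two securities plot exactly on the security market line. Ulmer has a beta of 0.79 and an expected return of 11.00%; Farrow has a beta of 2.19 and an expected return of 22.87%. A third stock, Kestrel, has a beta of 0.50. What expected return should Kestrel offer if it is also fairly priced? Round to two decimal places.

8.54%

MRP (SML slope) = (22.87% − 11.00%) / (2.19 − 0.79) = 11.87% / 1.40 = 8.4786%
R_f (intercept) = 11.00% − 0.79 × 8.4786% = 4.3019%
E(R_Kestrel) = R_f + β × MRP = 4.3019% + 0.50 × 8.4786% = 8.54%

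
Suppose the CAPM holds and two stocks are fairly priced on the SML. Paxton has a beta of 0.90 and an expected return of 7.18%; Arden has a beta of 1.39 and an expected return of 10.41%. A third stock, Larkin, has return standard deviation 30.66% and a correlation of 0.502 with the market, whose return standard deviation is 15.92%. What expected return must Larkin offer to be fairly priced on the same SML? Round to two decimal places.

7.62%

MRP = (10.41% − 7.18%) / (1.39 − 0.90) = 6.5918%
R_f = 7.18% − 0.90 × 6.5918% = 1.2474%
β_Larkin = ρ·σ_i/σ_m = 0.502 × 30.66 / 15.92 = 0.9668
E(R_Larkin) = R_f + β × MRP = 1.2474% + 0.9668 × 6.5918% = 7.62%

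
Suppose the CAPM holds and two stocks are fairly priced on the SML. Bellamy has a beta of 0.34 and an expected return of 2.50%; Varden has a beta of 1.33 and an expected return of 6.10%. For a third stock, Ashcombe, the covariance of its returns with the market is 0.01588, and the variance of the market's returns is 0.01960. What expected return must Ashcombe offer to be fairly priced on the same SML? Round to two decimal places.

4.21%

MRP = (6.10% − 2.50%) / (1.33 − 0.34) = 3.6364%
R_f = 2.50% − 0.34 × 3.6364% = 1.2636%
β_Ashcombe = Cov / Var(R_m) = 0.01588 / 0.01960 = 0.8102
E(R_Ashcombe) = R_f + β × MRP = 1.2636% + 0.8102 × 3.6364% = 4.21%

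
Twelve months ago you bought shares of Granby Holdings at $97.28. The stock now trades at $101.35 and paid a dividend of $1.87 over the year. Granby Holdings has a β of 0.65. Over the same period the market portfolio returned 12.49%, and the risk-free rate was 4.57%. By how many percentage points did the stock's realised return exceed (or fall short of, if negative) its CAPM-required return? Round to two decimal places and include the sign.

-3.61%

Realised HPR = (P1 + D1 − P0) / P0 = (101.35 + 1.87 − 97.28) / 97.28 = 5.94 / 97.28 = 6.1061%
MRP = 12.49% − 4.57% = 7.92%
CAPM required = R_f + β·MRP = 4.57% + 0.65 × 7.92% = 9.7180%
α = realised − required = 6.1061% − 9.7180% = -3.61%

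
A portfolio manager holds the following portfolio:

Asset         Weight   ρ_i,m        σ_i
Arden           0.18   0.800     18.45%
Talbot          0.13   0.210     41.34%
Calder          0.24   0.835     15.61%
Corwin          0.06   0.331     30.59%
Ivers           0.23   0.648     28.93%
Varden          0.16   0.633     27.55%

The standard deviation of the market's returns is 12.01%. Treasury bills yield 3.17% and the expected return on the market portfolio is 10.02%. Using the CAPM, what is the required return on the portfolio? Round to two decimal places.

11.51%

β_Arden = 0.800 × 18.45% / 12.01% = 1.2290
β_Talbot = 0.210 × 41.34% / 12.01% = 0.7228
β_Calder = 0.835 × 15.61% / 12.01% = 1.0853
β_Corwin = 0.331 × 30.59% / 12.01% = 0.8431
β_Ivers = 0.648 × 28.93% / 12.01% = 1.5609
β_Varden = 0.633 × 27.55% / 12.01% = 1.4521
β_P = Σ w_i β_i = 0.18×1.2290 + 0.13×0.7228 + 0.24×1.0853 + 0.06×0.8431 + 0.23×1.5609 + 0.16×1.4521 = 1.2176
MRP = 10.02% − 3.17% = 6.85%
E(R_P) = R_f + β_P × MRP = 3.17% + 1.2176 × 6.85% = 11.51%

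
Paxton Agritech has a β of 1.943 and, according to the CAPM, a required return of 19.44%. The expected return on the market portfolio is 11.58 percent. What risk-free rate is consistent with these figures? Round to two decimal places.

3.24%

E(R) = R_f + β(E(R_m) − R_f) = R_f(1 − β) + β·E(R_m)
19.44% = R_f × (1 − 1.943) + 1.943 × 11.58%
19.44% = R_f × -0.943 + 22.49994%
R_f = (19.44% − 22.49994%) / -0.943 = 3.24%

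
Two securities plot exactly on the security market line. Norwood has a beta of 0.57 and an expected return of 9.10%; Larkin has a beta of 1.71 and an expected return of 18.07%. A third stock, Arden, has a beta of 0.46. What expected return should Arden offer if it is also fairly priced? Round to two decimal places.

MRP (SML slope) = (18.07% − 9.10%) / (1.71 − 0.57) = 8.97% / 1.14 = 7.8684%
R_f (intercept) = 9.10% − 0.57 × 7.8684% = 4.6150%
E(R_Arden) = R_f + β × MRP = 4.6150% + 0.46 × 7.8684% = 8.23%

8.23%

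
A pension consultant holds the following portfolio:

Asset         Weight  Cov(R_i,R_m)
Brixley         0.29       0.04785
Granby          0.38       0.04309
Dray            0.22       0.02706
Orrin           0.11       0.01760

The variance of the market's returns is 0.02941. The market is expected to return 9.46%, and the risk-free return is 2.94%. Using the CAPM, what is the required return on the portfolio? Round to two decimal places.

11.40%

β_Brixley = 0.04785 / 0.02941 = 1.6270
β_Granby = 0.04309 / 0.02941 = 1.4651
β_Dray = 0.02706 / 0.02941 = 0.9201
β_Orrin = 0.01760 / 0.02941 = 0.5984
β_P = Σ w_i β_i = 0.29×1.6270 + 0.38×1.4651 + 0.22×0.9201 + 0.11×0.5984 = 1.2968
MRP = 9.46% − 2.94% = 6.52%
E(R_P) = R_f + β_P × MRP = 2.94% + 1.2968 × 6.52% = 11.40%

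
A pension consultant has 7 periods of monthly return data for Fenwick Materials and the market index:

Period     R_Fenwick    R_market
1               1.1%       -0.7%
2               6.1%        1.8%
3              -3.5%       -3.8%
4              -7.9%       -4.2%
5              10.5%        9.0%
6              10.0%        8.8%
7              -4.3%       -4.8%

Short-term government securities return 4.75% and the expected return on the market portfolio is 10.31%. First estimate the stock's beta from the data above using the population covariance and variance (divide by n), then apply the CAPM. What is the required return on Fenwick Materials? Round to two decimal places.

Mean R_i = (1.1 + 6.1 − 3.5 − 7.9 + 10.5 + 10.0 − 4.3) / 7 = 1.7143%
Mean R_m = (-0.7 + 1.8 − 3.8 − 4.2 + 9.0 + 8.8 − 4.8) / 7 = 0.8714%
Σ(R_i − R̄_i)(R_m − R̄_m) = 249.3729  ⇒  Cov = 249.3729 / 7 = 35.6247
Σ(R_m − R̄_m)² = 211.9743  ⇒  Var(R_m) = 211.9743 / 7 = 30.2820
β = Cov / Var(R_m) = 35.6247 / 30.2820 = 1.1764
MRP = 10.31% − 4.75% = 5.56%
E(R) = R_f + β × MRP = 4.75% + 1.1764 × 5.56% = 11.29%

11.29%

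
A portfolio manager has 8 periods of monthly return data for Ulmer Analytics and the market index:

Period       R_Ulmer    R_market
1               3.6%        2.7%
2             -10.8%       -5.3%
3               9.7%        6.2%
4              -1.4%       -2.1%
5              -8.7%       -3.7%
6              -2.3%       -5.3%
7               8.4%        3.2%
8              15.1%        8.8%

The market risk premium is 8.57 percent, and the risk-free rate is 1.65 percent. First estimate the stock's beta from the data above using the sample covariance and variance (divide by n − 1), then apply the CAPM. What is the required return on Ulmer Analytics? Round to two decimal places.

15.29%

Mean R_i = (3.6 − 10.8 + 9.7 − 1.4 − 8.7 − 2.3 + 8.4 + 15.1) / 8 = 1.7000%
Mean R_m = (2.7 − 5.3 + 6.2 − 2.1 − 3.7 − 5.3 + 3.2 + 8.8) / 8 = 0.5625%
Σ(R_i − R̄_i)(R_m − R̄_m) = 326.5300  ⇒  Cov = 326.5300 / 7 = 46.6471
Σ(R_m − R̄_m)² = 205.1588  ⇒  Var(R_m) = 205.1588 / 7 = 29.3084
β = Cov / Var(R_m) = 46.6471 / 29.3084 = 1.5916
E(R) = R_f + β × MRP = 1.65% + 1.5916 × 8.57% = 15.29%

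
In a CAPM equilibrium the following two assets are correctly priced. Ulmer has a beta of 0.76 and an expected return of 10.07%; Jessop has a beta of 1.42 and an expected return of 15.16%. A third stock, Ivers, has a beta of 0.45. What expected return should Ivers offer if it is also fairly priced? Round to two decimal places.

MRP (SML slope) = (15.16% − 10.07%) / (1.42 − 0.76) = 5.09% / 0.66 = 7.7121%
R_f (intercept) = 10.07% − 0.76 × 7.7121% = 4.2088%
E(R_Ivers) = R_f + β × MRP = 4.2088% + 0.45 × 7.7121% = 7.68%

7.68%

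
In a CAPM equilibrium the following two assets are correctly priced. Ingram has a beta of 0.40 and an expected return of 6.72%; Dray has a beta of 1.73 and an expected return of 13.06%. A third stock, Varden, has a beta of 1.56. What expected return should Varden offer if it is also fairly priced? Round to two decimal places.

12.25%

MRP (SML slope) = (13.06% − 6.72%) / (1.73 − 0.40) = 6.34% / 1.33 = 4.7669%
R_f (intercept) = 6.72% − 0.40 × 4.7669% = 4.8132%
E(R_Varden) = R_f + β × MRP = 4.8132% + 1.56 × 4.7669% = 12.25%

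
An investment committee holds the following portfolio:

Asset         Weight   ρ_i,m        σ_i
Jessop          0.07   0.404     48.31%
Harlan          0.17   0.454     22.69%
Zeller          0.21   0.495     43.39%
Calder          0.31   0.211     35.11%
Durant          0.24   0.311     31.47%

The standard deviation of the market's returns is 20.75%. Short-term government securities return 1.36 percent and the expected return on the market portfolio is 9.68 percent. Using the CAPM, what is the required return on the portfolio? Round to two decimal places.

6.28%

β_Jessop = 0.404 × 48.31% / 20.75% = 0.9406
β_Harlan = 0.454 × 22.69% / 20.75% = 0.4964
β_Zeller = 0.495 × 43.39% / 20.75% = 1.0351
β_Calder = 0.211 × 35.11% / 20.75% = 0.3570
β_Durant = 0.311 × 31.47% / 20.75% = 0.4717
β_P = Σ w_i β_i = 0.07×0.9406 + 0.17×0.4964 + 0.21×1.0351 + 0.31×0.3570 + 0.24×0.4717 = 0.5915
MRP = 9.68% − 1.36% = 8.32%
E(R_P) = R_f + β_P × MRP = 1.36% + 0.5915 × 8.32% = 6.28%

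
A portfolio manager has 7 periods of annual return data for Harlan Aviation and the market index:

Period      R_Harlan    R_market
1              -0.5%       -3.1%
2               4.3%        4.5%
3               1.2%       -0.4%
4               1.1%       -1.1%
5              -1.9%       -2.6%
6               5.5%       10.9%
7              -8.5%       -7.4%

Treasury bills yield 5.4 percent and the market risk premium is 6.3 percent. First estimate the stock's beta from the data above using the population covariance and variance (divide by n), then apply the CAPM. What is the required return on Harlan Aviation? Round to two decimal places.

9.78%

Mean R_i = (-0.5 + 4.3 + 1.2 + 1.1 − 1.9 + 5.5 − 8.5) / 7 = 0.1714%
Mean R_m = (-3.1 + 4.5 − 0.4 − 1.1 − 2.6 + 10.9 − 7.4) / 7 = 0.1143%
Σ(R_i − R̄_i)(R_m − R̄_m) = 146.8629  ⇒  Cov = 146.8629 / 7 = 20.9804
Σ(R_m − R̄_m)² = 211.4686  ⇒  Var(R_m) = 211.4686 / 7 = 30.2098
β = Cov / Var(R_m) = 20.9804 / 30.2098 = 0.6945
E(R) = R_f + β × MRP = 5.4% + 0.6945 × 6.3% = 9.78%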